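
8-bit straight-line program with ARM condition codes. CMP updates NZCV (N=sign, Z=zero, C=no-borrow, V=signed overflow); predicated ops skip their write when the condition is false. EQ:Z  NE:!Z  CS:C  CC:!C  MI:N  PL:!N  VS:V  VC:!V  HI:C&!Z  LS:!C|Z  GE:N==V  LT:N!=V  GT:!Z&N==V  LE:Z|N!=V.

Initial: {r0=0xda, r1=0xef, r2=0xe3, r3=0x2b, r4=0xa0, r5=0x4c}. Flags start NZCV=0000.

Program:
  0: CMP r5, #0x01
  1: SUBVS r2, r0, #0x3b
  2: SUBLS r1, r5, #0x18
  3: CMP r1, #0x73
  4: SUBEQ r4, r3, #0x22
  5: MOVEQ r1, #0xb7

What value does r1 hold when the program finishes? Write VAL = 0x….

VAL = 0xef

[0] flags=0010 → (cmp)
[1] flags=0010 VS?F → skip
[2] flags=0010 LS?F → skip
[3] flags=0011 → (cmp)
[4] flags=0011 EQ?F → skip
[5] flags=0011 EQ?F → skip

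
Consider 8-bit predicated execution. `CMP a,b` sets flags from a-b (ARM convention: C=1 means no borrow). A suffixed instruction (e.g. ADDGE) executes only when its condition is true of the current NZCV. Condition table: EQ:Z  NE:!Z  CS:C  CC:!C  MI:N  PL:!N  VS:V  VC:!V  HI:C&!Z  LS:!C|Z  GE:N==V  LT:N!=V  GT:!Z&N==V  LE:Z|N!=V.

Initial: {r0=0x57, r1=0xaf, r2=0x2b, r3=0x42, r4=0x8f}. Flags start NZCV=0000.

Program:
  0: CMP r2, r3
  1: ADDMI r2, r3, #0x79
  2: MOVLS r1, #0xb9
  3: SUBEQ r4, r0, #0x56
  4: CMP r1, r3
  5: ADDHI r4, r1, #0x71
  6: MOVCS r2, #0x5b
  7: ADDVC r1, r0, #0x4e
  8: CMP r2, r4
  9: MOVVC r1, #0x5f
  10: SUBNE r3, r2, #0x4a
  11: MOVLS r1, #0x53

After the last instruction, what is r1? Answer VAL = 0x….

VAL = 0x5f

[0] flags=1000 → (cmp)
[1] flags=1000 MI?T → r2=0xbb
[2] flags=1000 LS?T → r1=0xb9
[3] flags=1000 EQ?F → skip
[4] flags=0011 → (cmp)
[5] flags=0011 HI?T → r4=0x2a
[6] flags=0011 CS?T → r2=0x5b
[7] flags=0011 VC?F → skip
[8] flags=0010 → (cmp)
[9] flags=0010 VC?T → r1=0x5f
[10] flags=0010 NE?T → r3=0x11
[11] flags=0010 LS?F → skip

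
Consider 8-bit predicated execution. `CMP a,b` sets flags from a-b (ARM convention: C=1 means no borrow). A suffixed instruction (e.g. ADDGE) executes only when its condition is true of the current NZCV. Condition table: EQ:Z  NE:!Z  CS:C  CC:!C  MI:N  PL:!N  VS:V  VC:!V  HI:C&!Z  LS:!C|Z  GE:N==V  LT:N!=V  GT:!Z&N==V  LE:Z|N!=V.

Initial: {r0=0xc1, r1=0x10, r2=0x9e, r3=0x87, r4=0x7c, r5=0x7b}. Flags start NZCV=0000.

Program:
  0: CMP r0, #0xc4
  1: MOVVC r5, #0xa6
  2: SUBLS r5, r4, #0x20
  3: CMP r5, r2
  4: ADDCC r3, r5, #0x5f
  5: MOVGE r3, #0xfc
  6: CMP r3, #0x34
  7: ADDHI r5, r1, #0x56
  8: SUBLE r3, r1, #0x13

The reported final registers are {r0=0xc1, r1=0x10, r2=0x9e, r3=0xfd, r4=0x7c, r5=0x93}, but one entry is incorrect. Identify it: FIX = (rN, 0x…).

FIX = (r5, 0x66)

0: ✓ CMP  NZCV=1000
1: ✓ MOVVC  r5←0xa6
2: ✓ SUBLS  r5←0x5c
3: ✓ CMP  NZCV=1001
4: ✓ ADDCC  r3←0xbb
5: ✓ MOVGE  r3←0xfc
6: ✓ CMP  NZCV=1010
7: ✓ ADDHI  r5←0x66
8: ✓ SUBLE  r3←0xfd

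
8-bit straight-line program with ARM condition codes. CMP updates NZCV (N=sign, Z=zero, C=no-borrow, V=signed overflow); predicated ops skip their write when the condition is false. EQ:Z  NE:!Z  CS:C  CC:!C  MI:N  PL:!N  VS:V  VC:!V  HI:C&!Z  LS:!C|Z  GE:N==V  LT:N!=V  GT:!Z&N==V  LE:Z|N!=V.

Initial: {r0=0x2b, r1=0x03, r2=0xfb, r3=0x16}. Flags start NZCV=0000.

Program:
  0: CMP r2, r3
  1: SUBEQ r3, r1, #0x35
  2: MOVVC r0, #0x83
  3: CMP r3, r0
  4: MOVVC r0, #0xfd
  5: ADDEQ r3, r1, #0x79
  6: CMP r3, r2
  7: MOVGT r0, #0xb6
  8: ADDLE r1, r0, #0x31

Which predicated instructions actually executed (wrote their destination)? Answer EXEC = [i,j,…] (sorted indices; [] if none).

EXEC = [2,7]

0: ✓ CMP  NZCV=1010
1: · SUBEQ
2: ✓ MOVVC  r0←0x83
3: ✓ CMP  NZCV=1001
4: · MOVVC
5: · ADDEQ
6: ✓ CMP  NZCV=0000
7: ✓ MOVGT  r0←0xb6
8: · ADDLE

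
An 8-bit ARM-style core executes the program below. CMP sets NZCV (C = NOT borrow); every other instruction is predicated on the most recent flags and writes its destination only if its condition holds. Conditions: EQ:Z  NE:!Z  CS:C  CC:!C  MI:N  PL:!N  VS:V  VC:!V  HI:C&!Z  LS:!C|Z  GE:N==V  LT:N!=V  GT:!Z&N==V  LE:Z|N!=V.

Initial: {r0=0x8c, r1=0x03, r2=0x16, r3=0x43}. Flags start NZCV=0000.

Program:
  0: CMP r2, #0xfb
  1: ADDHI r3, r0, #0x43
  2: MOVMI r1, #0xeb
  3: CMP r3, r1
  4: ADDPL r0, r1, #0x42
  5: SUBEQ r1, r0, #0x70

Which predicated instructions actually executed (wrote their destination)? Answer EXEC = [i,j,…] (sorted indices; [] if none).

0: ✓ CMP  NZCV=0000
1: · ADDHI
2: · MOVMI
3: ✓ CMP  NZCV=0010
4: ✓ ADDPL  r0←0x45
5: · SUBEQ

EXEC = [4]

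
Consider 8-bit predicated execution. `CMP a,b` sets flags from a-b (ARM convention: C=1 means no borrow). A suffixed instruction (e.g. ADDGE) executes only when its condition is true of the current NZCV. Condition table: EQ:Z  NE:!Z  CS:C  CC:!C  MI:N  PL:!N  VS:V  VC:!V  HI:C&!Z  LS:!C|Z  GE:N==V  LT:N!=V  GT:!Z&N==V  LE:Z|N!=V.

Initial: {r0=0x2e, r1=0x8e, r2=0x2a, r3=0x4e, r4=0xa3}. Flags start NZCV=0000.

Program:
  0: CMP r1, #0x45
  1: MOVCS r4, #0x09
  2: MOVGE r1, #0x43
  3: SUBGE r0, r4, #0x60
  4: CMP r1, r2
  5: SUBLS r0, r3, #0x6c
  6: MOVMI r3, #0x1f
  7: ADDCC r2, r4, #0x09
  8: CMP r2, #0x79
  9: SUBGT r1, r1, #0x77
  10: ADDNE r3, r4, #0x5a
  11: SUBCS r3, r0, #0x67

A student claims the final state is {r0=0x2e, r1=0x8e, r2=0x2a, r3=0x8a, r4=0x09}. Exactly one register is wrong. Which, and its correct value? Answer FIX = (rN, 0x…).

[0] flags=0011 → (cmp)
[1] flags=0011 CS?T → r4=0x09
[2] flags=0011 GE?F → skip
[3] flags=0011 GE?F → skip
[4] flags=0011 → (cmp)
[5] flags=0011 LS?F → skip
[6] flags=0011 MI?F → skip
[7] flags=0011 CC?F → skip
[8] flags=1000 → (cmp)
[9] flags=1000 GT?F → skip
[10] flags=1000 NE?T → r3=0x63
[11] flags=1000 CS?F → skip

FIX = (r3, 0x63)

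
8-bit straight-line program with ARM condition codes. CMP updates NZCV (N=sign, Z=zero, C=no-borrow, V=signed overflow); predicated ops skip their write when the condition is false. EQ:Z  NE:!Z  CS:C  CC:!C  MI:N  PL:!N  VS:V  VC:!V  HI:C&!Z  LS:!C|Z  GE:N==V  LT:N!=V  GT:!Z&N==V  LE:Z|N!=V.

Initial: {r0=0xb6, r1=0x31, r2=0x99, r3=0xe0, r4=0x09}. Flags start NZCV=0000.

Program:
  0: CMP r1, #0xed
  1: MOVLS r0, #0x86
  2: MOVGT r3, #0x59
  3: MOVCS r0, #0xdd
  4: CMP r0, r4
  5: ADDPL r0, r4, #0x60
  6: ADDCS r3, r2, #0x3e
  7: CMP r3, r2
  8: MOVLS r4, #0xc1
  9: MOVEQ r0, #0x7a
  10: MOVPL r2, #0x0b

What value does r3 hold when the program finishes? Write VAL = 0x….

VAL = 0xd7

[0] flags=0000 → (cmp)
[1] flags=0000 LS?T → r0=0x86
[2] flags=0000 GT?T → r3=0x59
[3] flags=0000 CS?F → skip
[4] flags=0011 → (cmp)
[5] flags=0011 PL?T → r0=0x69
[6] flags=0011 CS?T → r3=0xd7
[7] flags=0010 → (cmp)
[8] flags=0010 LS?F → skip
[9] flags=0010 EQ?F → skip
[10] flags=0010 PL?T → r2=0x0b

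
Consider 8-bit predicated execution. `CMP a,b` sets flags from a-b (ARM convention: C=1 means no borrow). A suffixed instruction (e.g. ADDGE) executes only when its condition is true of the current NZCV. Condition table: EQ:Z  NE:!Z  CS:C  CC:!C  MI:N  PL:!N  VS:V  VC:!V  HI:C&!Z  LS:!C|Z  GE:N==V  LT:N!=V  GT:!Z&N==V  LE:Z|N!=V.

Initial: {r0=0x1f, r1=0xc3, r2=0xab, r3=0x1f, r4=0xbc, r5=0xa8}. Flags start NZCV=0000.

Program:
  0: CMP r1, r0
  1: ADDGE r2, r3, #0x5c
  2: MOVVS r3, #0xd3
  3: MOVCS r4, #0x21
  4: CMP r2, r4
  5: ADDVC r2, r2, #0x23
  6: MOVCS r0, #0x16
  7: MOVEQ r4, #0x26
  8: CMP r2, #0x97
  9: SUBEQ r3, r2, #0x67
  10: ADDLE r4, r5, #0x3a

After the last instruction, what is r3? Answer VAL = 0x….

[0] flags=1010 → (cmp)
[1] flags=1010 GE?F → skip
[2] flags=1010 VS?F → skip
[3] flags=1010 CS?T → r4=0x21
[4] flags=1010 → (cmp)
[5] flags=1010 VC?T → r2=0xce
[6] flags=1010 CS?T → r0=0x16
[7] flags=1010 EQ?F → skip
[8] flags=0010 → (cmp)
[9] flags=0010 EQ?F → skip
[10] flags=0010 LE?F → skip

VAL = 0x1f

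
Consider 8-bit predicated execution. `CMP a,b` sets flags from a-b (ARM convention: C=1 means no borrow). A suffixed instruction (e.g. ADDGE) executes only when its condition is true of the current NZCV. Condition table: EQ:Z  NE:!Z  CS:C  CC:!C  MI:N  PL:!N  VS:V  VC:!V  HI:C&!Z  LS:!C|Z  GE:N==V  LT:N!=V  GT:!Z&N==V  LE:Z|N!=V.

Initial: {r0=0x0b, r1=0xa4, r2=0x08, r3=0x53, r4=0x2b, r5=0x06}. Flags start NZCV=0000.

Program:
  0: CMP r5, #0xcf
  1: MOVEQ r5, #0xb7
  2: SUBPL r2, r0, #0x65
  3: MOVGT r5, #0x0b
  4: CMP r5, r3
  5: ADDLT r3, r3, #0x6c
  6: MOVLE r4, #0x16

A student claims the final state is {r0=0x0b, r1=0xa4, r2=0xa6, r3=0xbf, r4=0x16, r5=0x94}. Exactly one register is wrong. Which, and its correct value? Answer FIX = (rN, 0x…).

0: ✓ CMP  NZCV=0000
1: · MOVEQ
2: ✓ SUBPL  r2←0xa6
3: ✓ MOVGT  r5←0x0b
4: ✓ CMP  NZCV=1000
5: ✓ ADDLT  r3←0xbf
6: ✓ MOVLE  r4←0x16

FIX = (r5, 0x0b)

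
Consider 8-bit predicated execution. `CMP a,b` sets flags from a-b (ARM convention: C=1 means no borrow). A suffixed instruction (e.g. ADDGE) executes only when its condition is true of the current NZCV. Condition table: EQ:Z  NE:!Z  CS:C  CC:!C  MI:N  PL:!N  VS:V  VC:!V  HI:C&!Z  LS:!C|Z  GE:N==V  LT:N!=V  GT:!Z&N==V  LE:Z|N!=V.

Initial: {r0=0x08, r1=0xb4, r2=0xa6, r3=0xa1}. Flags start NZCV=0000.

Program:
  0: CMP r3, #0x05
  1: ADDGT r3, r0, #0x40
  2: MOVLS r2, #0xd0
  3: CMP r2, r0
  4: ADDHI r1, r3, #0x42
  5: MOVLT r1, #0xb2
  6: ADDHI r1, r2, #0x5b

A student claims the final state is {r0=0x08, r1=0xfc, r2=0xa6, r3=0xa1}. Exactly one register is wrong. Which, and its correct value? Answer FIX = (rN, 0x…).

FIX = (r1, 0x01)

0: ✓ CMP  NZCV=1010
1: · ADDGT
2: · MOVLS
3: ✓ CMP  NZCV=1010
4: ✓ ADDHI  r1←0xe3
5: ✓ MOVLT  r1←0xb2
6: ✓ ADDHI  r1←0x01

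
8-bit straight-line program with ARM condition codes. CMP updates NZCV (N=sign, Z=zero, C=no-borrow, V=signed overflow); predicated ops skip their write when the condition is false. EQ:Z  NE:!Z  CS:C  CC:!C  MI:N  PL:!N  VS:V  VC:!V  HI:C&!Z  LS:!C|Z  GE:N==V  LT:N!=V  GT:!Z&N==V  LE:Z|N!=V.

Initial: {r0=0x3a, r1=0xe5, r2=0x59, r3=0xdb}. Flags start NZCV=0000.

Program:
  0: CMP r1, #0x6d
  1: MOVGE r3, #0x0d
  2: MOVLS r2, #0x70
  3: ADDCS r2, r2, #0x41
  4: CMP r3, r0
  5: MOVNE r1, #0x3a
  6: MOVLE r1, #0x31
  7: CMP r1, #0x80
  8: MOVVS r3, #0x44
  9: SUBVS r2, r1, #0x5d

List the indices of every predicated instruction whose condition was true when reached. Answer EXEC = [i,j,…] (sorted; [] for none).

[0] flags=0011 → (cmp)
[1] flags=0011 GE?F → skip
[2] flags=0011 LS?F → skip
[3] flags=0011 CS?T → r2=0x9a
[4] flags=1010 → (cmp)
[5] flags=1010 NE?T → r1=0x3a
[6] flags=1010 LE?T → r1=0x31
[7] flags=1001 → (cmp)
[8] flags=1001 VS?T → r3=0x44
[9] flags=1001 VS?T → r2=0xd4

EXEC = [3,5,6,8,9]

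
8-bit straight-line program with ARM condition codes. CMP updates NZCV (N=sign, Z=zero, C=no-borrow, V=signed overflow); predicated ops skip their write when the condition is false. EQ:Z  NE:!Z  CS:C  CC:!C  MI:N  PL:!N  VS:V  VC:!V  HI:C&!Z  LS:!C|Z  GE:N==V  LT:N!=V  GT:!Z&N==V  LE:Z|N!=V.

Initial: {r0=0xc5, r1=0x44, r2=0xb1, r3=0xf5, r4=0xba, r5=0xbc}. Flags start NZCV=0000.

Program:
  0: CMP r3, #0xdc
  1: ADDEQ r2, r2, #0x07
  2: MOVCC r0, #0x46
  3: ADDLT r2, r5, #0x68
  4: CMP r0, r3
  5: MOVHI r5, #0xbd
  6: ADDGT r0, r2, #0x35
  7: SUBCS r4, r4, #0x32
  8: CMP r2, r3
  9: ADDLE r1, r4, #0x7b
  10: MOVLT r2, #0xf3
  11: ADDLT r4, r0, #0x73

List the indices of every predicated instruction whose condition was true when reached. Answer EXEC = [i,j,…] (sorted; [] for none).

EXEC = [9,10,11]

[0] flags=0010 → (cmp)
[1] flags=0010 EQ?F → skip
[2] flags=0010 CC?F → skip
[3] flags=0010 LT?F → skip
[4] flags=1000 → (cmp)
[5] flags=1000 HI?F → skip
[6] flags=1000 GT?F → skip
[7] flags=1000 CS?F → skip
[8] flags=1000 → (cmp)
[9] flags=1000 LE?T → r1=0x35
[10] flags=1000 LT?T → r2=0xf3
[11] flags=1000 LT?T → r4=0x38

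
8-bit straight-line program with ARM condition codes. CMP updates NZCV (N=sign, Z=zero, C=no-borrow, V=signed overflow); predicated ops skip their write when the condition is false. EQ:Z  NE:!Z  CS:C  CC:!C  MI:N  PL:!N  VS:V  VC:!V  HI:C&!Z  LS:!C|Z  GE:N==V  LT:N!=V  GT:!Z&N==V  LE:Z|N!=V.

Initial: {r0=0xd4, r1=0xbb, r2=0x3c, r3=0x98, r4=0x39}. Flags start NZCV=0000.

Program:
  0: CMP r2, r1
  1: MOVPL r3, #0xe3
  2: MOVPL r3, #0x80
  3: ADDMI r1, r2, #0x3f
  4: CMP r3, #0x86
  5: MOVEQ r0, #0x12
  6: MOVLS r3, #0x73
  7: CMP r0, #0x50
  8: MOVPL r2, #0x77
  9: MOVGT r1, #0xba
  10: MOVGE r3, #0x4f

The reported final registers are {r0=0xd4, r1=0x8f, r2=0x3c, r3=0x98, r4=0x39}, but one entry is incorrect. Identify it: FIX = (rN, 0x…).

0: ✓ CMP  NZCV=1001
1: · MOVPL
2: · MOVPL
3: ✓ ADDMI  r1←0x7b
4: ✓ CMP  NZCV=0010
5: · MOVEQ
6: · MOVLS
7: ✓ CMP  NZCV=1010
8: · MOVPL
9: · MOVGT
10: · MOVGE

FIX = (r1, 0x7b)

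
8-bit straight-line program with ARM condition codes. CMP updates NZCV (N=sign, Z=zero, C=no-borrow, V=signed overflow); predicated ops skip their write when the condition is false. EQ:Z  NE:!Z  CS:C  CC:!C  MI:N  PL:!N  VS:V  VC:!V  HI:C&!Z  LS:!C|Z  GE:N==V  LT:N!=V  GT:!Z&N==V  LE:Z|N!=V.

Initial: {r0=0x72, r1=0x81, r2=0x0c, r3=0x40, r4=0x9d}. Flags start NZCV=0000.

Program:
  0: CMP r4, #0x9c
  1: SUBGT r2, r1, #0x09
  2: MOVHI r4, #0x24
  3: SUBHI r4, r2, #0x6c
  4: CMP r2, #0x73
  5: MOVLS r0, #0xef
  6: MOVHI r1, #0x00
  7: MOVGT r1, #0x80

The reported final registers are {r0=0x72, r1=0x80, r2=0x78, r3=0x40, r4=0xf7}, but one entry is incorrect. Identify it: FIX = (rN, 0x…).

0: ✓ CMP  NZCV=0010
1: ✓ SUBGT  r2←0x78
2: ✓ MOVHI  r4←0x24
3: ✓ SUBHI  r4←0x0c
4: ✓ CMP  NZCV=0010
5: · MOVLS
6: ✓ MOVHI  r1←0x00
7: ✓ MOVGT  r1←0x80

FIX = (r4, 0x0c)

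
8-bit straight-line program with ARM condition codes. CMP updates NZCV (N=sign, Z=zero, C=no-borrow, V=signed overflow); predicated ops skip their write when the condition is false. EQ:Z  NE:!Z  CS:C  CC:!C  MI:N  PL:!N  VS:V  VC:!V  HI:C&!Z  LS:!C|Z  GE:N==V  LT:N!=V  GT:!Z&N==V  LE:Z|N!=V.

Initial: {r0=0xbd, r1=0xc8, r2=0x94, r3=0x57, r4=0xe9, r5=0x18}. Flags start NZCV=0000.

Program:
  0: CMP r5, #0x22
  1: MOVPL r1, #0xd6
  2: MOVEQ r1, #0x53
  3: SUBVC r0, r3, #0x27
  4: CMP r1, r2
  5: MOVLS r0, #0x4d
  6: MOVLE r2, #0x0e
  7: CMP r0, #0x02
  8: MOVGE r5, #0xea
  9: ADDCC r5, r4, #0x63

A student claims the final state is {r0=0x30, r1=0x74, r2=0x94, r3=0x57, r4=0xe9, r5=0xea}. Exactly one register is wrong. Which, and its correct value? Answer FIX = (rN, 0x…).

0: ✓ CMP  NZCV=1000
1: · MOVPL
2: · MOVEQ
3: ✓ SUBVC  r0←0x30
4: ✓ CMP  NZCV=0010
5: · MOVLS
6: · MOVLE
7: ✓ CMP  NZCV=0010
8: ✓ MOVGE  r5←0xea
9: · ADDCC

FIX = (r1, 0xc8)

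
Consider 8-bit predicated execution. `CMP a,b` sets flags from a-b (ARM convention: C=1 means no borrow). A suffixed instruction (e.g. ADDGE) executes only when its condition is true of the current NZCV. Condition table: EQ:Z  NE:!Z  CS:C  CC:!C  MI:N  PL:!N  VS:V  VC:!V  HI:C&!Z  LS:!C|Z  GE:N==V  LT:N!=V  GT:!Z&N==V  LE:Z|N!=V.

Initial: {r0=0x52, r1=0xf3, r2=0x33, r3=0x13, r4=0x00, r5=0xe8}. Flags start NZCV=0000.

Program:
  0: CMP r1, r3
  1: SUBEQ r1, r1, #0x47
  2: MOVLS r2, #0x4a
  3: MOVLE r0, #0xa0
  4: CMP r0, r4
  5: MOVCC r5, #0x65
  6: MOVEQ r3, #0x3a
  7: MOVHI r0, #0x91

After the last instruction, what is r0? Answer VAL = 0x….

VAL = 0x91

0: ✓ CMP  NZCV=1010
1: · SUBEQ
2: · MOVLS
3: ✓ MOVLE  r0←0xa0
4: ✓ CMP  NZCV=1010
5: · MOVCC
6: · MOVEQ
7: ✓ MOVHI  r0←0x91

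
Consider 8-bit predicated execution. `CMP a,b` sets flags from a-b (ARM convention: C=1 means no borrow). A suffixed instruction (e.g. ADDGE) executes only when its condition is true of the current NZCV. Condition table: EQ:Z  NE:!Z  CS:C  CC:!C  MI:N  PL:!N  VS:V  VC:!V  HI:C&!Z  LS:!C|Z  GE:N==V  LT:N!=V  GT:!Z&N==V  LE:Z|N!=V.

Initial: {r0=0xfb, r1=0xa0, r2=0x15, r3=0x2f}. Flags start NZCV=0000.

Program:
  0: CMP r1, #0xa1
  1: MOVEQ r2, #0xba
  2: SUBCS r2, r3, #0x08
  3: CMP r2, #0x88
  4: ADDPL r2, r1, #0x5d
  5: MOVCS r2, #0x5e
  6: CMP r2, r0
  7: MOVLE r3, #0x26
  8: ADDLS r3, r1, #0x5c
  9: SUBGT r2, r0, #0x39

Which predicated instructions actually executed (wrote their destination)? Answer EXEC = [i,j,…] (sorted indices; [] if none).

EXEC = [8,9]

[0] flags=1000 → (cmp)
[1] flags=1000 EQ?F → skip
[2] flags=1000 CS?F → skip
[3] flags=1001 → (cmp)
[4] flags=1001 PL?F → skip
[5] flags=1001 CS?F → skip
[6] flags=0000 → (cmp)
[7] flags=0000 LE?F → skip
[8] flags=0000 LS?T → r3=0xfc
[9] flags=0000 GT?T → r2=0xc2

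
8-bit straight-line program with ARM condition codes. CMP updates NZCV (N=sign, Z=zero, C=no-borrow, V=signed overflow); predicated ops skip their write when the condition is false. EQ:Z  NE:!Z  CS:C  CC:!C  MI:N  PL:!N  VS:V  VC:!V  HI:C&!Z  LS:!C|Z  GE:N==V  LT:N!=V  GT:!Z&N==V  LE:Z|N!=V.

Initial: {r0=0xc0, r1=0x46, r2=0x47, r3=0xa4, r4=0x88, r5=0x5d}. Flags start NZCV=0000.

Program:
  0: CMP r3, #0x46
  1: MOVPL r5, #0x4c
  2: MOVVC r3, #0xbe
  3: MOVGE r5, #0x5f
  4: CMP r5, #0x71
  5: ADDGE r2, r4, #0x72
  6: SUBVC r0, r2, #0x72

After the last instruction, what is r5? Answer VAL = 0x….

VAL = 0x4c

0: ✓ CMP  NZCV=0011
1: ✓ MOVPL  r5←0x4c
2: · MOVVC
3: · MOVGE
4: ✓ CMP  NZCV=1000
5: · ADDGE
6: ✓ SUBVC  r0←0xd5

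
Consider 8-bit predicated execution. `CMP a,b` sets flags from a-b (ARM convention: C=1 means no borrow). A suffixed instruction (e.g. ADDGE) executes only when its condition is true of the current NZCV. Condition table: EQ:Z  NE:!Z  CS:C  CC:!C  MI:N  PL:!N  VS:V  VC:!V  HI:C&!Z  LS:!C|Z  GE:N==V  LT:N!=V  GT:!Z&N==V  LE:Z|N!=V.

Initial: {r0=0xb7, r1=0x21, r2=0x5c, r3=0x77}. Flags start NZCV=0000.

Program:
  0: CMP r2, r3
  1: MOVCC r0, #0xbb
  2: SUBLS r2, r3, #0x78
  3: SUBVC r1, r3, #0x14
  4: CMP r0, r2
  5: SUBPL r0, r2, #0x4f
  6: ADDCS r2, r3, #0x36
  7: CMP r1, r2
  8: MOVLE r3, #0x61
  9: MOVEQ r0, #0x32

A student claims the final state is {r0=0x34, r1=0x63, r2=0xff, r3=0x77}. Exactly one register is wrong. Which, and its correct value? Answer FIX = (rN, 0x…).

[0] flags=1000 → (cmp)
[1] flags=1000 CC?T → r0=0xbb
[2] flags=1000 LS?T → r2=0xff
[3] flags=1000 VC?T → r1=0x63
[4] flags=1000 → (cmp)
[5] flags=1000 PL?F → skip
[6] flags=1000 CS?F → skip
[7] flags=0000 → (cmp)
[8] flags=0000 LE?F → skip
[9] flags=0000 EQ?F → skip

FIX = (r0, 0xbb)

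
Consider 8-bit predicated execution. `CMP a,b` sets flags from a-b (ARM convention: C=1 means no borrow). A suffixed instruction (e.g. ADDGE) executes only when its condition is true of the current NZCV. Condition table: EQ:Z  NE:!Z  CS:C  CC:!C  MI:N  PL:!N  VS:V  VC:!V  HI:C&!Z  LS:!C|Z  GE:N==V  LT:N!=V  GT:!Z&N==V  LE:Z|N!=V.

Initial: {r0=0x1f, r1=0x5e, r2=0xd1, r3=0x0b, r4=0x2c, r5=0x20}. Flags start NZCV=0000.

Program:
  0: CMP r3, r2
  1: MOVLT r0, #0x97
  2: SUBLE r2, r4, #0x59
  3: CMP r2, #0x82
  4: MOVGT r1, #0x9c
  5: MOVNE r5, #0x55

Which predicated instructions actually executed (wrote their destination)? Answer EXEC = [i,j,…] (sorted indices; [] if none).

EXEC = [4,5]

[0] flags=0000 → (cmp)
[1] flags=0000 LT?F → skip
[2] flags=0000 LE?F → skip
[3] flags=0010 → (cmp)
[4] flags=0010 GT?T → r1=0x9c
[5] flags=0010 NE?T → r5=0x55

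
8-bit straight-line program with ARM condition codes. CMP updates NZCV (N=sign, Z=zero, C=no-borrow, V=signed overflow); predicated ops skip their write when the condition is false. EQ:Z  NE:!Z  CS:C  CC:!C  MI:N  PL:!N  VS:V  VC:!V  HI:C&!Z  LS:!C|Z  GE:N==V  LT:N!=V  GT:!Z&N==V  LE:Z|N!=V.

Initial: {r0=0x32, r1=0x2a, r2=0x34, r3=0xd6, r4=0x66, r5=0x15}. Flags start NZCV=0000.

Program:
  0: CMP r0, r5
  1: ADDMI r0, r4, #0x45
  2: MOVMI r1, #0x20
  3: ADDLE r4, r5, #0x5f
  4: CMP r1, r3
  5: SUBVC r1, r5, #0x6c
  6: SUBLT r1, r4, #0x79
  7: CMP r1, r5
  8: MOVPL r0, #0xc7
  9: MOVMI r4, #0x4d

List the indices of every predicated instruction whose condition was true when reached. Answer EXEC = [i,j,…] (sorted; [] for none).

EXEC = [5,9]

0: ✓ CMP  NZCV=0010
1: · ADDMI
2: · MOVMI
3: · ADDLE
4: ✓ CMP  NZCV=0000
5: ✓ SUBVC  r1←0xa9
6: · SUBLT
7: ✓ CMP  NZCV=1010
8: · MOVPL
9: ✓ MOVMI  r4←0x4d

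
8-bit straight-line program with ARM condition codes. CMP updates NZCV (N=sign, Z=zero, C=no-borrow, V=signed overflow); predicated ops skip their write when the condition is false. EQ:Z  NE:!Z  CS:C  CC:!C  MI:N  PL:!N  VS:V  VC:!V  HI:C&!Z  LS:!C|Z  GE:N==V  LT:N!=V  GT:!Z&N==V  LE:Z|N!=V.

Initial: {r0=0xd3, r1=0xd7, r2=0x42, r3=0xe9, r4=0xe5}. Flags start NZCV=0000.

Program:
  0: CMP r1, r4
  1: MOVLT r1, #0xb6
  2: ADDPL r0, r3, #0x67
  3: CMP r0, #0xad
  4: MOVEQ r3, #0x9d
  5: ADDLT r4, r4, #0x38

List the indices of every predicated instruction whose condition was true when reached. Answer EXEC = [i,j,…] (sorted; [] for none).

EXEC = [1]

0: ✓ CMP  NZCV=1000
1: ✓ MOVLT  r1←0xb6
2: · ADDPL
3: ✓ CMP  NZCV=0010
4: · MOVEQ
5: · ADDLT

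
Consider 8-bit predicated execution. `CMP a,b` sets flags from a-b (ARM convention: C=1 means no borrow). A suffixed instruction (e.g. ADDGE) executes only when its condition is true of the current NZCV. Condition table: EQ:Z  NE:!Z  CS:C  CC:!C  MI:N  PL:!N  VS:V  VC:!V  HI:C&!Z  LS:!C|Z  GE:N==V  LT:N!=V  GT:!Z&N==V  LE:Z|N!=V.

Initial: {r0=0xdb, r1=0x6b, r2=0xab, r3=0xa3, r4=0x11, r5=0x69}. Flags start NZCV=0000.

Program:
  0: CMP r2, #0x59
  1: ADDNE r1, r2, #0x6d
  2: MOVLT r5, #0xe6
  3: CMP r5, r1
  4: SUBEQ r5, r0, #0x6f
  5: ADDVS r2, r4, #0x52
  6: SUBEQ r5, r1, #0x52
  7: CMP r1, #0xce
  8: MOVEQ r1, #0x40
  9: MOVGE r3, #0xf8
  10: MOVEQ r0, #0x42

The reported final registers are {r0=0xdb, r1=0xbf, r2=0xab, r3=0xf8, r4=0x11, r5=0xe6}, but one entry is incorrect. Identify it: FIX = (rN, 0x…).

FIX = (r1, 0x18)

0: ✓ CMP  NZCV=0011
1: ✓ ADDNE  r1←0x18
2: ✓ MOVLT  r5←0xe6
3: ✓ CMP  NZCV=1010
4: · SUBEQ
5: · ADDVS
6: · SUBEQ
7: ✓ CMP  NZCV=0000
8: · MOVEQ
9: ✓ MOVGE  r3←0xf8
10: · MOVEQ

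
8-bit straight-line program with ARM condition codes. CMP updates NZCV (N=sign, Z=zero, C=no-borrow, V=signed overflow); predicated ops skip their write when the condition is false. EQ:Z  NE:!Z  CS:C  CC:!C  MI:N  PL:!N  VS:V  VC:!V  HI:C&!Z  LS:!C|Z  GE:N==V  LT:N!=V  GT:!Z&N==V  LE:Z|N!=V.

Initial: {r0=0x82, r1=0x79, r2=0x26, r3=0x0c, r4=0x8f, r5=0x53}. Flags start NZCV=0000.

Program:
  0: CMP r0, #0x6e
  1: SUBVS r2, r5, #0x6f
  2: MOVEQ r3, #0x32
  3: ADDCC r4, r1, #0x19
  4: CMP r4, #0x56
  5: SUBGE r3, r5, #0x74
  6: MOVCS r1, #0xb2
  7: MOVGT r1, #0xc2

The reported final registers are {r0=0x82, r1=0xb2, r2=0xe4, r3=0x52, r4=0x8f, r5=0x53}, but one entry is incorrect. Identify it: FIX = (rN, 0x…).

0: ✓ CMP  NZCV=0011
1: ✓ SUBVS  r2←0xe4
2: · MOVEQ
3: · ADDCC
4: ✓ CMP  NZCV=0011
5: · SUBGE
6: ✓ MOVCS  r1←0xb2
7: · MOVGT

FIX = (r3, 0x0c)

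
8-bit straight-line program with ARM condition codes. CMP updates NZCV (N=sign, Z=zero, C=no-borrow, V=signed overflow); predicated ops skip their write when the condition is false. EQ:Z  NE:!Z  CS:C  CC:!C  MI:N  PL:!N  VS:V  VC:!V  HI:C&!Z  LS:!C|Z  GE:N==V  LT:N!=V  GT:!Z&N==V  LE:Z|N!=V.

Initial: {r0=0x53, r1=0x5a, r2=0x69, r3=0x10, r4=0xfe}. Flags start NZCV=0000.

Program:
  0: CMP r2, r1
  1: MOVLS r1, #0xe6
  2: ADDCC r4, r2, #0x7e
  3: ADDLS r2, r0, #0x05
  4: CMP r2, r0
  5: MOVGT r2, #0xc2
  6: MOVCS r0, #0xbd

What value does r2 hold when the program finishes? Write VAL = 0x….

VAL = 0xc2

[0] flags=0010 → (cmp)
[1] flags=0010 LS?F → skip
[2] flags=0010 CC?F → skip
[3] flags=0010 LS?F → skip
[4] flags=0010 → (cmp)
[5] flags=0010 GT?T → r2=0xc2
[6] flags=0010 CS?T → r0=0xbd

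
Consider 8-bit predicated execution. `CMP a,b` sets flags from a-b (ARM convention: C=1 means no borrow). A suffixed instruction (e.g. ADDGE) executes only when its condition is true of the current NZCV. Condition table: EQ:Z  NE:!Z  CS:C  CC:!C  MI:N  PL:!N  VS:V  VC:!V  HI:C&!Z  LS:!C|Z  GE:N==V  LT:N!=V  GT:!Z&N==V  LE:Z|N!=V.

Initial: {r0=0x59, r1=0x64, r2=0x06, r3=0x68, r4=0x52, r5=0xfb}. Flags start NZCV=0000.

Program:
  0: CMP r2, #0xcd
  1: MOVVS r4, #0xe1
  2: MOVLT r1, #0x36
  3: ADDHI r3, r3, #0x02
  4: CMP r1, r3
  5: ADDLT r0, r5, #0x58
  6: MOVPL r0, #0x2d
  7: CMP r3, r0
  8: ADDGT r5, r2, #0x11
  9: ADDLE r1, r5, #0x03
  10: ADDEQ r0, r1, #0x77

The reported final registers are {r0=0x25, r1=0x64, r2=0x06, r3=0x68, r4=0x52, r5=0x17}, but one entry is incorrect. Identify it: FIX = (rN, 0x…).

0: ✓ CMP  NZCV=0000
1: · MOVVS
2: · MOVLT
3: · ADDHI
4: ✓ CMP  NZCV=1000
5: ✓ ADDLT  r0←0x53
6: · MOVPL
7: ✓ CMP  NZCV=0010
8: ✓ ADDGT  r5←0x17
9: · ADDLE
10: · ADDEQ

FIX = (r0, 0x53)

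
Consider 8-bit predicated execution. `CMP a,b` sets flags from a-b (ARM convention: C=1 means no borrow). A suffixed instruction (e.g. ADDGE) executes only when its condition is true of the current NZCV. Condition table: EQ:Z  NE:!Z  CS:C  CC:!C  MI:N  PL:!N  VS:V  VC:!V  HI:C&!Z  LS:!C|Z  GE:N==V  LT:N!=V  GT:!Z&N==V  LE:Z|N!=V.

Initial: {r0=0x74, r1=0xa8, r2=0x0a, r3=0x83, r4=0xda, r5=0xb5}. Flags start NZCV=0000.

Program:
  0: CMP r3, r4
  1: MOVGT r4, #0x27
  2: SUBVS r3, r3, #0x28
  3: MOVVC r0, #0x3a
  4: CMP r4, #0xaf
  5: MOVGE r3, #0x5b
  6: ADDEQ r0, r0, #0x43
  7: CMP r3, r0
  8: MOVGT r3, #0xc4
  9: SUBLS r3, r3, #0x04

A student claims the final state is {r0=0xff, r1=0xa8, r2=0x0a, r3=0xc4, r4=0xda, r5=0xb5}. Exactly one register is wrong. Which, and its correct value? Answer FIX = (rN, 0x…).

0: ✓ CMP  NZCV=1000
1: · MOVGT
2: · SUBVS
3: ✓ MOVVC  r0←0x3a
4: ✓ CMP  NZCV=0010
5: ✓ MOVGE  r3←0x5b
6: · ADDEQ
7: ✓ CMP  NZCV=0010
8: ✓ MOVGT  r3←0xc4
9: · SUBLS

FIX = (r0, 0x3a)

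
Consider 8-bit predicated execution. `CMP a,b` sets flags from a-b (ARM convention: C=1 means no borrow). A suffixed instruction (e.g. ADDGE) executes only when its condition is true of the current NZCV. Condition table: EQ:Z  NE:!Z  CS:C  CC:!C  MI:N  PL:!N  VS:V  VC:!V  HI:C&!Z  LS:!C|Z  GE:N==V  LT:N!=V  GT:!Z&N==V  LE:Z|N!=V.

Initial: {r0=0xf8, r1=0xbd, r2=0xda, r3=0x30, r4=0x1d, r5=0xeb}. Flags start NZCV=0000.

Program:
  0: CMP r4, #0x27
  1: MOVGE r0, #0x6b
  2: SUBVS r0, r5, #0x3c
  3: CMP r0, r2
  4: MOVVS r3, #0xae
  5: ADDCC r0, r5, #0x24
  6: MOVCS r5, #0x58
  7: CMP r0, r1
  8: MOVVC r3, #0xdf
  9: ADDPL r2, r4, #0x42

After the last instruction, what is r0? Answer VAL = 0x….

VAL = 0xf8

[0] flags=1000 → (cmp)
[1] flags=1000 GE?F → skip
[2] flags=1000 VS?F → skip
[3] flags=0010 → (cmp)
[4] flags=0010 VS?F → skip
[5] flags=0010 CC?F → skip
[6] flags=0010 CS?T → r5=0x58
[7] flags=0010 → (cmp)
[8] flags=0010 VC?T → r3=0xdf
[9] flags=0010 PL?T → r2=0x5f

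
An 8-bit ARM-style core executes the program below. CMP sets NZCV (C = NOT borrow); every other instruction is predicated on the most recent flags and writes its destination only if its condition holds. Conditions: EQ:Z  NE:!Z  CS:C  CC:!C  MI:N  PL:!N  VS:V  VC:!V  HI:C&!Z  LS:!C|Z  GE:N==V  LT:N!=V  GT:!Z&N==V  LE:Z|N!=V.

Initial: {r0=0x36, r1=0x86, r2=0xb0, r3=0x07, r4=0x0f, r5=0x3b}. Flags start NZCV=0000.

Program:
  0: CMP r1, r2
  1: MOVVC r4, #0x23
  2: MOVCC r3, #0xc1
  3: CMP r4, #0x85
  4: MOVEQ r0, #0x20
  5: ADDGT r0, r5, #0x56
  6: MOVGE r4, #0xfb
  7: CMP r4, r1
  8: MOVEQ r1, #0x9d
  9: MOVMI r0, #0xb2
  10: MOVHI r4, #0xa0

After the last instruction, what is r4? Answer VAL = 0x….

VAL = 0xa0

[0] flags=1000 → (cmp)
[1] flags=1000 VC?T → r4=0x23
[2] flags=1000 CC?T → r3=0xc1
[3] flags=1001 → (cmp)
[4] flags=1001 EQ?F → skip
[5] flags=1001 GT?T → r0=0x91
[6] flags=1001 GE?T → r4=0xfb
[7] flags=0010 → (cmp)
[8] flags=0010 EQ?F → skip
[9] flags=0010 MI?F → skip
[10] flags=0010 HI?T → r4=0xa0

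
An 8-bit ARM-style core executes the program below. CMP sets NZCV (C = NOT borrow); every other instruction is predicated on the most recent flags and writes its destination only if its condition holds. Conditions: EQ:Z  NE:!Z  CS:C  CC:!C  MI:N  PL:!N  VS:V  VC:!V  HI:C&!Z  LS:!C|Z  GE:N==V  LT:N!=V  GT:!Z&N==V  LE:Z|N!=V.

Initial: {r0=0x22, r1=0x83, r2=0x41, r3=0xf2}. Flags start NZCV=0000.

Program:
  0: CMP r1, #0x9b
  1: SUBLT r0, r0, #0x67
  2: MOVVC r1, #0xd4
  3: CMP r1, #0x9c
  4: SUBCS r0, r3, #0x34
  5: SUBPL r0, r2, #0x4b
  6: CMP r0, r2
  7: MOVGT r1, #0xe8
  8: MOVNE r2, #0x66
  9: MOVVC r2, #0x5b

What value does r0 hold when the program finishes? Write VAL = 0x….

[0] flags=1000 → (cmp)
[1] flags=1000 LT?T → r0=0xbb
[2] flags=1000 VC?T → r1=0xd4
[3] flags=0010 → (cmp)
[4] flags=0010 CS?T → r0=0xbe
[5] flags=0010 PL?T → r0=0xf6
[6] flags=1010 → (cmp)
[7] flags=1010 GT?F → skip
[8] flags=1010 NE?T → r2=0x66
[9] flags=1010 VC?T → r2=0x5b

VAL = 0xf6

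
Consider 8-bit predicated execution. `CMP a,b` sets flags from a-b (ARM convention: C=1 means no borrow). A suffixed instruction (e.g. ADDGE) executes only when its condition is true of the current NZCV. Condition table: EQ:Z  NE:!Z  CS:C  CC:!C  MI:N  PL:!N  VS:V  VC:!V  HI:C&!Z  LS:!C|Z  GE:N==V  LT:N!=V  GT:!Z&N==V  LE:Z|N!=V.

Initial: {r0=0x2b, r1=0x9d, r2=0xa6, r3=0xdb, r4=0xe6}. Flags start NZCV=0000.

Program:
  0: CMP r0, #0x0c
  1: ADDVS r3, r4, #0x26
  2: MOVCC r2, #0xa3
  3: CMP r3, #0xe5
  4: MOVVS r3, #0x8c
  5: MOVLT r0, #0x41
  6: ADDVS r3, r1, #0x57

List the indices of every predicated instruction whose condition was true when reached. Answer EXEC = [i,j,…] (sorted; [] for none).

0: ✓ CMP  NZCV=0010
1: · ADDVS
2: · MOVCC
3: ✓ CMP  NZCV=1000
4: · MOVVS
5: ✓ MOVLT  r0←0x41
6: · ADDVS

EXEC = [5]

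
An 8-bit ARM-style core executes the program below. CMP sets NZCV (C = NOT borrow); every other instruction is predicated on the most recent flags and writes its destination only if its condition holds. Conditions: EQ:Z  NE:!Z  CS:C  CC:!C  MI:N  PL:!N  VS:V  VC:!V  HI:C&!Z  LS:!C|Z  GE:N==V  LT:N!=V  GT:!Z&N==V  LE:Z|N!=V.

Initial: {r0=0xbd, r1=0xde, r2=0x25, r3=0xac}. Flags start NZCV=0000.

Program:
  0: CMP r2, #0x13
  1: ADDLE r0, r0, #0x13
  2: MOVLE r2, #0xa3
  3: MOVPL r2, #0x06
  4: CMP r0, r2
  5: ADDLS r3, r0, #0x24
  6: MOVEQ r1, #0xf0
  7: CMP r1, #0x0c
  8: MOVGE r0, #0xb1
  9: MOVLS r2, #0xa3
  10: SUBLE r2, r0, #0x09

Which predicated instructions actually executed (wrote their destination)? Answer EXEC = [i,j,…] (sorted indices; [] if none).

EXEC = [3,10]

0: ✓ CMP  NZCV=0010
1: · ADDLE
2: · MOVLE
3: ✓ MOVPL  r2←0x06
4: ✓ CMP  NZCV=1010
5: · ADDLS
6: · MOVEQ
7: ✓ CMP  NZCV=1010
8: · MOVGE
9: · MOVLS
10: ✓ SUBLE  r2←0xb4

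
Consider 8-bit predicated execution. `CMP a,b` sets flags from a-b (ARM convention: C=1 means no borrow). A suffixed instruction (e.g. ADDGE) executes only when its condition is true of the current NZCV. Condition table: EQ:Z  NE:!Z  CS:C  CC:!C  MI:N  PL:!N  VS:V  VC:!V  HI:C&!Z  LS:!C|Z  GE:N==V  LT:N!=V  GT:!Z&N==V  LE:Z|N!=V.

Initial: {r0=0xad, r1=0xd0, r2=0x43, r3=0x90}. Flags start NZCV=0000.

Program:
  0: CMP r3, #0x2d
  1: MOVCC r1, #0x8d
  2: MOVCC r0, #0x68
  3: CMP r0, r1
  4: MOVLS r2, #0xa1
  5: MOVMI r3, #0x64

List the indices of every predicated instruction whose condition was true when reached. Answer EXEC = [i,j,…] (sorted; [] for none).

EXEC = [4,5]

0: ✓ CMP  NZCV=0011
1: · MOVCC
2: · MOVCC
3: ✓ CMP  NZCV=1000
4: ✓ MOVLS  r2←0xa1
5: ✓ MOVMI  r3←0x64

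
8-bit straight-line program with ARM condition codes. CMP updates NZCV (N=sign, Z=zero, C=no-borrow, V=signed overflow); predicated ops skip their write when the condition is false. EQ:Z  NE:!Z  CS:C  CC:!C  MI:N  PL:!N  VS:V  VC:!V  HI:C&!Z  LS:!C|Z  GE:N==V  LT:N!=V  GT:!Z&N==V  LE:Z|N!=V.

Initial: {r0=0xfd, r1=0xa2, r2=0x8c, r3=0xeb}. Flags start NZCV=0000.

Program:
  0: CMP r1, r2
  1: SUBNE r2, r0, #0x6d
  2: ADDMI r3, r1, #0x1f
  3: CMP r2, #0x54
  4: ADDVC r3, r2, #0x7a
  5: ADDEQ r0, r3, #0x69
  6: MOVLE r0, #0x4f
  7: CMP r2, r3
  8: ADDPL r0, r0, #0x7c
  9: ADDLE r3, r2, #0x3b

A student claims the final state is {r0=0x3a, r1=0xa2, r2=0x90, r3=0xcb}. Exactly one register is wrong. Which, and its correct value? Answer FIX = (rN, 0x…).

FIX = (r0, 0x4f)

0: ✓ CMP  NZCV=0010
1: ✓ SUBNE  r2←0x90
2: · ADDMI
3: ✓ CMP  NZCV=0011
4: · ADDVC
5: · ADDEQ
6: ✓ MOVLE  r0←0x4f
7: ✓ CMP  NZCV=1000
8: · ADDPL
9: ✓ ADDLE  r3←0xcb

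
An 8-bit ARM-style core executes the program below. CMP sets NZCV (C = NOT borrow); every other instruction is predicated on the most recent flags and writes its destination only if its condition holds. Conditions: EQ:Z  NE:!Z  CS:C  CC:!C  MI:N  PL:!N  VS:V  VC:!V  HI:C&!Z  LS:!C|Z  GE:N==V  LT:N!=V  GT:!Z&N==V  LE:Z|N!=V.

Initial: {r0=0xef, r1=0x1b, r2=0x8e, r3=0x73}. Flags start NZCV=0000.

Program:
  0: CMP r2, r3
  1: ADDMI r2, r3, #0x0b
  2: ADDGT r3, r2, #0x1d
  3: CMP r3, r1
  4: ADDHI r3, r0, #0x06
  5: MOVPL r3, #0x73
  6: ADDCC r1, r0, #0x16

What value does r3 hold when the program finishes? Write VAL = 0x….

VAL = 0x73

0: ✓ CMP  NZCV=0011
1: · ADDMI
2: · ADDGT
3: ✓ CMP  NZCV=0010
4: ✓ ADDHI  r3←0xf5
5: ✓ MOVPL  r3←0x73
6: · ADDCC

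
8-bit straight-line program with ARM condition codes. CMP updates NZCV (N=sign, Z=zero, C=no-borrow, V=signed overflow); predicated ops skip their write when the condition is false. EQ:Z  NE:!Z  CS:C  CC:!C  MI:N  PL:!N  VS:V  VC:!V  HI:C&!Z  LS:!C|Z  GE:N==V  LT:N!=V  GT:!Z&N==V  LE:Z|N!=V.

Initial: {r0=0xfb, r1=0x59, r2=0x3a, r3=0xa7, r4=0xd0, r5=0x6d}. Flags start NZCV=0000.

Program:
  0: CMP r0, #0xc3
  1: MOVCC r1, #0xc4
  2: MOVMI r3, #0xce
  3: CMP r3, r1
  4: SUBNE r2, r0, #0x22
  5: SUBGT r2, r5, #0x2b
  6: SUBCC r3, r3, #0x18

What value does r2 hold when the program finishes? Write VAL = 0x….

[0] flags=0010 → (cmp)
[1] flags=0010 CC?F → skip
[2] flags=0010 MI?F → skip
[3] flags=0011 → (cmp)
[4] flags=0011 NE?T → r2=0xd9
[5] flags=0011 GT?F → skip
[6] flags=0011 CC?F → skip

VAL = 0xd9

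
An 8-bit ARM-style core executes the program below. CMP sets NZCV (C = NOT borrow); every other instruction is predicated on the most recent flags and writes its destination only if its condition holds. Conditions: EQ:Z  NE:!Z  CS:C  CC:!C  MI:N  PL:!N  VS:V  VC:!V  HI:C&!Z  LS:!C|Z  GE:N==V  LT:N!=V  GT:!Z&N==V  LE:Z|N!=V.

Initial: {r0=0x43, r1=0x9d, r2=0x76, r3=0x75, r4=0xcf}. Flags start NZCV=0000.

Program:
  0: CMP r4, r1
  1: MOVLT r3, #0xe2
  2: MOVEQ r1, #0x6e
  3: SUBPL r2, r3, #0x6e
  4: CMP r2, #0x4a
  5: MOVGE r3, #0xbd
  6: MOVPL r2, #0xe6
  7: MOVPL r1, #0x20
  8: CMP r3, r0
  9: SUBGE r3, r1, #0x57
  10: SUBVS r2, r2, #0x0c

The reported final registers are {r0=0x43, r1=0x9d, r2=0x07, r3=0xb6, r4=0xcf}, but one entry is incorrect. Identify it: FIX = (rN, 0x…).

FIX = (r3, 0x46)

[0] flags=0010 → (cmp)
[1] flags=0010 LT?F → skip
[2] flags=0010 EQ?F → skip
[3] flags=0010 PL?T → r2=0x07
[4] flags=1000 → (cmp)
[5] flags=1000 GE?F → skip
[6] flags=1000 PL?F → skip
[7] flags=1000 PL?F → skip
[8] flags=0010 → (cmp)
[9] flags=0010 GE?T → r3=0x46
[10] flags=0010 VS?F → skip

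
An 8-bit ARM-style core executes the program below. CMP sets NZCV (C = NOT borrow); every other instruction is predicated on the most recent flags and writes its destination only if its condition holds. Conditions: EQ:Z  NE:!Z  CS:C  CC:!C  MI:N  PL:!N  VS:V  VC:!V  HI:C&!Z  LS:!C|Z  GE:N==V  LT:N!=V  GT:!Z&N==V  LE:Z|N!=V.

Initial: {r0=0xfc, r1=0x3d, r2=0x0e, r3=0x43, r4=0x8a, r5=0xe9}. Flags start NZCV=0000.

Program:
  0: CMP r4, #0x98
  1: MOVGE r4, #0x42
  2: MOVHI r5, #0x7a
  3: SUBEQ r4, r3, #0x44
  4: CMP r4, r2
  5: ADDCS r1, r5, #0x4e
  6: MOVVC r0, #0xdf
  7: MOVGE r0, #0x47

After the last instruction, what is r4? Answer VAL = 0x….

VAL = 0x8a

0: ✓ CMP  NZCV=1000
1: · MOVGE
2: · MOVHI
3: · SUBEQ
4: ✓ CMP  NZCV=0011
5: ✓ ADDCS  r1←0x37
6: · MOVVC
7: · MOVGE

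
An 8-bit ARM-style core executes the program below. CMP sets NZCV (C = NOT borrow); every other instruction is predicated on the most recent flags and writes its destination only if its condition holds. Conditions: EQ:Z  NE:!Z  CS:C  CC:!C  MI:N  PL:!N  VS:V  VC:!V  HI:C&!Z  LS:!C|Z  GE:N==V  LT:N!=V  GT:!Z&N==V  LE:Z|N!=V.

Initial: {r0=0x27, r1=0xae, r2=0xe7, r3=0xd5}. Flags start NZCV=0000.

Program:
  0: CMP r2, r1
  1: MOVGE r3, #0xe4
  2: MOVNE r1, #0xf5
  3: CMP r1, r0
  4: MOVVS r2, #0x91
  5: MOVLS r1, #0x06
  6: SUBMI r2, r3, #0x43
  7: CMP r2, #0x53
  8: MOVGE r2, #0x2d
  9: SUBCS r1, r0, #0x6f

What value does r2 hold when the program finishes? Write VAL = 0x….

VAL = 0xa1

[0] flags=0010 → (cmp)
[1] flags=0010 GE?T → r3=0xe4
[2] flags=0010 NE?T → r1=0xf5
[3] flags=1010 → (cmp)
[4] flags=1010 VS?F → skip
[5] flags=1010 LS?F → skip
[6] flags=1010 MI?T → r2=0xa1
[7] flags=0011 → (cmp)
[8] flags=0011 GE?F → skip
[9] flags=0011 CS?T → r1=0xb8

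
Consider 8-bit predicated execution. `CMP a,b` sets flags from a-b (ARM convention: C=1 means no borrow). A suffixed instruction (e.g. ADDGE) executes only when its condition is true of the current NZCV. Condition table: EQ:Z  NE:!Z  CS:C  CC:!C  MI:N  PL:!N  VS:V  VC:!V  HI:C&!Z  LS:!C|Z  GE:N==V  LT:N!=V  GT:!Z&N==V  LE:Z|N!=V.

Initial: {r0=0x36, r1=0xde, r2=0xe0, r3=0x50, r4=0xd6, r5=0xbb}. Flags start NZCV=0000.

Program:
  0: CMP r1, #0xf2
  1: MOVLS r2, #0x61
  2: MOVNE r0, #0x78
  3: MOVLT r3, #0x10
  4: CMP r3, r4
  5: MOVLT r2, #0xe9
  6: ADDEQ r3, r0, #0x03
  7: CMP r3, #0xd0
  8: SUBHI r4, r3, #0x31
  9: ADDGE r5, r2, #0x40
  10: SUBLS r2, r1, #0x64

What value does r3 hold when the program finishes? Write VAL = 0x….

[0] flags=1000 → (cmp)
[1] flags=1000 LS?T → r2=0x61
[2] flags=1000 NE?T → r0=0x78
[3] flags=1000 LT?T → r3=0x10
[4] flags=0000 → (cmp)
[5] flags=0000 LT?F → skip
[6] flags=0000 EQ?F → skip
[7] flags=0000 → (cmp)
[8] flags=0000 HI?F → skip
[9] flags=0000 GE?T → r5=0xa1
[10] flags=0000 LS?T → r2=0x7a

VAL = 0x10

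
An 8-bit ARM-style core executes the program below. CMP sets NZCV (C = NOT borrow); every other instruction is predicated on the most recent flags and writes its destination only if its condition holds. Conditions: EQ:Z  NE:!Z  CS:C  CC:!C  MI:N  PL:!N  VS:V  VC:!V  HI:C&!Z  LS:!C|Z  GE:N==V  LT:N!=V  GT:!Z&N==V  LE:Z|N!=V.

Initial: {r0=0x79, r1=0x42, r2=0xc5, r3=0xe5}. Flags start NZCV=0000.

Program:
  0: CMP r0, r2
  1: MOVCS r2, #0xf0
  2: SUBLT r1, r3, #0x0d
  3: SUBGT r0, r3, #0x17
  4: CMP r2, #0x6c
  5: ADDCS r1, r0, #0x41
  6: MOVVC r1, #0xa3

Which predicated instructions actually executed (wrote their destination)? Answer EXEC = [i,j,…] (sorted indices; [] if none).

EXEC = [3,5]

0: ✓ CMP  NZCV=1001
1: · MOVCS
2: · SUBLT
3: ✓ SUBGT  r0←0xce
4: ✓ CMP  NZCV=0011
5: ✓ ADDCS  r1←0x0f
6: · MOVVC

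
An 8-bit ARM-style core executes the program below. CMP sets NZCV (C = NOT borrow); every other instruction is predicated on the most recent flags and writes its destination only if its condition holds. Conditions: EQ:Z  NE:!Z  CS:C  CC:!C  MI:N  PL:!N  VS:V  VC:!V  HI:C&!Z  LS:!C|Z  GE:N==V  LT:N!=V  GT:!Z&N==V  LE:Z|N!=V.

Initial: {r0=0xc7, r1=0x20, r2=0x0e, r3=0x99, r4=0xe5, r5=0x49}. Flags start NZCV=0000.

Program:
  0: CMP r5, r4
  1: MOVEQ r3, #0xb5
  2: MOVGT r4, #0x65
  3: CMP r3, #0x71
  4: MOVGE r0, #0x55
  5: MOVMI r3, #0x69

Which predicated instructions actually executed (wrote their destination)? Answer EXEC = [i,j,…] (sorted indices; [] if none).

EXEC = [2]

0: ✓ CMP  NZCV=0000
1: · MOVEQ
2: ✓ MOVGT  r4←0x65
3: ✓ CMP  NZCV=0011
4: · MOVGE
5: · MOVMI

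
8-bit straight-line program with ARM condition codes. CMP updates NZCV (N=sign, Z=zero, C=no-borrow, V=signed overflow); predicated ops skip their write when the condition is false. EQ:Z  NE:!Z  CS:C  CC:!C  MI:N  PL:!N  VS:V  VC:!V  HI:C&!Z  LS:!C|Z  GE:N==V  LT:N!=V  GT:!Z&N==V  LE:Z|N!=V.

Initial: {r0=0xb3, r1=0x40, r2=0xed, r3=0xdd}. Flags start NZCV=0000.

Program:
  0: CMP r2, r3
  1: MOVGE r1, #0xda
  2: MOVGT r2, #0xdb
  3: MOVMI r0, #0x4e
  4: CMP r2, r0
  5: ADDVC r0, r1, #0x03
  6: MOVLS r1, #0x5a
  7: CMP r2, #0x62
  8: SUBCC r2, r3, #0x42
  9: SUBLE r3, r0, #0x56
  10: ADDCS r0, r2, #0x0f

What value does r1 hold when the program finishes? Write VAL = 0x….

VAL = 0xda

0: ✓ CMP  NZCV=0010
1: ✓ MOVGE  r1←0xda
2: ✓ MOVGT  r2←0xdb
3: · MOVMI
4: ✓ CMP  NZCV=0010
5: ✓ ADDVC  r0←0xdd
6: · MOVLS
7: ✓ CMP  NZCV=0011
8: · SUBCC
9: ✓ SUBLE  r3←0x87
10: ✓ ADDCS  r0←0xea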